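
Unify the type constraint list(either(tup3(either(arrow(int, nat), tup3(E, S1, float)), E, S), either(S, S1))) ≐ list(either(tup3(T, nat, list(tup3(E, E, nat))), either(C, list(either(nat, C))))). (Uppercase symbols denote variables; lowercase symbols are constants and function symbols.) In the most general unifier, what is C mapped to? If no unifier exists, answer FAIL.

list(tup3(nat, nat, nat))

Decompose list/1: either(tup3(either(arrow(int, nat), tup3(E, S1, float)), E, S), either(S, S1)) ≐ either(tup3(T, nat, list(tup3(E, E, nat))), either(C, list(either(nat, C)))).
Decompose either/2: tup3(either(arrow(int, nat), tup3(E, S1, float)), E, S) ≐ tup3(T, nat, list(tup3(E, E, nat))),  either(S, S1) ≐ either(C, list(either(nat, C))).
Decompose tup3/3: either(arrow(int, nat), tup3(E, S1, float)) ≐ T,  E ≐ nat,  S ≐ list(tup3(E, E, nat)).
Bind T := either(arrow(int, nat), tup3(E, S1, float)); no other remaining equation mentions T.
Bind E := nat; substituting into the one remaining equation that mentions E gives: S ≐ list(tup3(nat, nat, nat)). Substituting into the earlier binding gives T := either(arrow(int, nat), tup3(nat, S1, float)).
Bind S := list(tup3(nat, nat, nat)); substituting into the remaining equation gives: either(list(tup3(nat, nat, nat)), S1) ≐ either(C, list(either(nat, C))).
Decompose either/2: list(tup3(nat, nat, nat)) ≐ C,  S1 ≐ list(either(nat, C)).
Bind C := list(tup3(nat, nat, nat)); substituting into the remaining equation gives: S1 ≐ list(either(nat, list(tup3(nat, nat, nat)))).
Bind S1 := list(either(nat, list(tup3(nat, nat, nat)))). Substituting into the earlier binding gives T := either(arrow(int, nat), tup3(nat, list(either(nat, list(tup3(nat, nat, nat)))), float)).
MGU = { T ↦ either(arrow(int, nat), tup3(nat, list(either(nat, list(tup3(nat, nat, nat)))), float)), E ↦ nat, S ↦ list(tup3(nat, nat, nat)), C ↦ list(tup3(nat, nat, nat)), S1 ↦ list(either(nat, list(tup3(nat, nat, nat)))) }, so C ↦ list(tup3(nat, nat, nat)).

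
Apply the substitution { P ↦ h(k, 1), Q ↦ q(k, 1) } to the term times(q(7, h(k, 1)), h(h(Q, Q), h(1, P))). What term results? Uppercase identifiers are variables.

Replace each occurrence of P with h(k, 1).
Replace each occurrence of Q with q(k, 1).
Result: times(q(7, h(k, 1)), h(h(q(k, 1), q(k, 1)), h(1, h(k, 1)))).

times(q(7, h(k, 1)), h(h(q(k, 1), q(k, 1)), h(1, h(k, 1))))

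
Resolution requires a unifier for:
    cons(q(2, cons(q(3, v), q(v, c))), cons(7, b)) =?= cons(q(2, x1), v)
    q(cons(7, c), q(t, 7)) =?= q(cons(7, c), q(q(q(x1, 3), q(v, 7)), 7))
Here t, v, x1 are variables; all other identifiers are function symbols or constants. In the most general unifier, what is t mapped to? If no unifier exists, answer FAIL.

Decompose cons/2: q(2, cons(q(3, v), q(v, c))) =?= q(2, x1),  cons(7, b) =?= v.
Decompose q/2: 2 =?= 2,  cons(q(3, v), q(v, c)) =?= x1.
Delete trivial equation 2 =?= 2.
Bind x1 := cons(q(3, v), q(v, c)); substituting into the one remaining equation that mentions x1 gives: q(cons(7, c), q(t, 7)) =?= q(cons(7, c), q(q(q(cons(q(3, v), q(v, c)), 3), q(v, 7)), 7)).
Bind v := cons(7, b); substituting into the remaining equation gives: q(cons(7, c), q(t, 7)) =?= q(cons(7, c), q(q(q(cons(q(3, cons(7, b)), q(cons(7, b), c)), 3), q(cons(7, b), 7)), 7)). Substituting into the earlier binding gives x1 := cons(q(3, cons(7, b)), q(cons(7, b), c)).
Decompose q/2: cons(7, c) =?= cons(7, c),  q(t, 7) =?= q(q(q(cons(q(3, cons(7, b)), q(cons(7, b), c)), 3), q(cons(7, b), 7)), 7).
Delete trivial equation cons(7, c) =?= cons(7, c).
Decompose q/2: t =?= q(q(cons(q(3, cons(7, b)), q(cons(7, b), c)), 3), q(cons(7, b), 7)),  7 =?= 7.
Bind t := q(q(cons(q(3, cons(7, b)), q(cons(7, b), c)), 3), q(cons(7, b), 7)); no other remaining equation mentions t.
Delete trivial equation 7 =?= 7.
MGU = { x1 ↦ cons(q(3, cons(7, b)), q(cons(7, b), c)), v ↦ cons(7, b), t ↦ q(q(cons(q(3, cons(7, b)), q(cons(7, b), c)), 3), q(cons(7, b), 7)) }, so t ↦ q(q(cons(q(3, cons(7, b)), q(cons(7, b), c)), 3), q(cons(7, b), 7)).

q(q(cons(q(3, cons(7, b)), q(cons(7, b), c)), 3), q(cons(7, b), 7))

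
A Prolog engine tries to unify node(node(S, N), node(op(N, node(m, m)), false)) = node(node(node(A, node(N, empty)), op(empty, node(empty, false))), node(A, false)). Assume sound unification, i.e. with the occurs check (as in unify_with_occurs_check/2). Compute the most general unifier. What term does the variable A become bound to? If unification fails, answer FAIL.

Decompose node/2: node(S, N) = node(node(A, node(N, empty)), op(empty, node(empty, false))),  node(op(N, node(m, m)), false) = node(A, false).
Decompose node/2: S = node(A, node(N, empty)),  N = op(empty, node(empty, false)).
Bind S := node(A, node(N, empty)); no other remaining equation mentions S.
Bind N := op(empty, node(empty, false)); substituting into the remaining equation gives: node(op(op(empty, node(empty, false)), node(m, m)), false) = node(A, false). Substituting into the earlier binding gives S := node(A, node(op(empty, node(empty, false)), empty)).
Decompose node/2: op(op(empty, node(empty, false)), node(m, m)) = A,  false = false.
Bind A := op(op(empty, node(empty, false)), node(m, m)); no other remaining equation mentions A. Substituting into the earlier binding gives S := node(op(op(empty, node(empty, false)), node(m, m)), node(op(empty, node(empty, false)), empty)).
Delete trivial equation false = false.
MGU = { S -> node(op(op(empty, node(empty, false)), node(m, m)), node(op(empty, node(empty, false)), empty)), N -> op(empty, node(empty, false)), A -> op(op(empty, node(empty, false)), node(m, m)) }, so A -> op(op(empty, node(empty, false)), node(m, m)).

op(op(empty, node(empty, false)), node(m, m))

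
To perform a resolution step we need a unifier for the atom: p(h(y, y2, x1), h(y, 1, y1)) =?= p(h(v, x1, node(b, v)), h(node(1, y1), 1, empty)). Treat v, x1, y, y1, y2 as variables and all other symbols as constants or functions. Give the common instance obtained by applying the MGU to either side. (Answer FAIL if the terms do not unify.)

Decompose p/2: h(y, y2, x1) =?= h(v, x1, node(b, v)),  h(y, 1, y1) =?= h(node(1, y1), 1, empty).
Decompose h/3: y =?= v,  y2 =?= x1,  x1 =?= node(b, v).
Bind y := v; substituting into the one remaining equation that mentions y gives: h(v, 1, y1) =?= h(node(1, y1), 1, empty).
Bind y2 := x1; no other remaining equation mentions y2.
Bind x1 := node(b, v); no other remaining equation mentions x1. Substituting into the earlier binding gives y2 := node(b, v).
Decompose h/3: v =?= node(1, y1),  1 =?= 1,  y1 =?= empty.
Bind v := node(1, y1); no other remaining equation mentions v. Substituting into the earlier bindings gives y := node(1, y1), y2 := node(b, node(1, y1)), x1 := node(b, node(1, y1)).
Delete trivial equation 1 =?= 1.
Bind y1 := empty. Substituting into the earlier bindings gives y := node(1, empty), y2 := node(b, node(1, empty)), x1 := node(b, node(1, empty)), v := node(1, empty).
Applying the MGU to either side gives p(h(node(1, empty), node(b, node(1, empty)), node(b, node(1, empty))), h(node(1, empty), 1, empty)).

p(h(node(1, empty), node(b, node(1, empty)), node(b, node(1, empty))), h(node(1, empty), 1, empty))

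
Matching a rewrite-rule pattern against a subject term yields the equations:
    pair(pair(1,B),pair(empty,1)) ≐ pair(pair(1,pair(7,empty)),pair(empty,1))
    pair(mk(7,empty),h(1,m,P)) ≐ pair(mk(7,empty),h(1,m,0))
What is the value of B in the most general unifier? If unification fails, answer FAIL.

Decompose pair/2: pair(1,B) ≐ pair(1,pair(7,empty)),  pair(empty,1) ≐ pair(empty,1).
Decompose pair/2: 1 ≐ 1,  B ≐ pair(7,empty).
Delete trivial equation 1 ≐ 1.
Bind B := pair(7,empty); no other remaining equation mentions B.
Delete trivial equation pair(empty,1) ≐ pair(empty,1).
Decompose pair/2: mk(7,empty) ≐ mk(7,empty),  h(1,m,P) ≐ h(1,m,0).
Delete trivial equation mk(7,empty) ≐ mk(7,empty).
Decompose h/3: 1 ≐ 1,  m ≐ m,  P ≐ 0.
Delete trivial equation 1 ≐ 1.
Delete trivial equation m ≐ m.
Bind P := 0.
MGU = { B := pair(7,empty), P := 0 }, so B := pair(7,empty).

pair(7,empty)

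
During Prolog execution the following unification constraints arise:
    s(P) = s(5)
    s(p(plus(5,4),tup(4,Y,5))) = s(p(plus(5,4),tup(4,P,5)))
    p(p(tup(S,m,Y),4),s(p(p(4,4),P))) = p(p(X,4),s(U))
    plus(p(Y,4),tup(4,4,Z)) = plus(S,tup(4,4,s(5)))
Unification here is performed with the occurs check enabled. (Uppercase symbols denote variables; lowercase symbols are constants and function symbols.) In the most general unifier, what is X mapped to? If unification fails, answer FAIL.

tup(p(5,4),m,5)

Decompose s/1: P = 5.
Bind P := 5; substituting into the 2 remaining equations that mention P gives: s(p(plus(5,4),tup(4,Y,5))) = s(p(plus(5,4),tup(4,5,5))),  p(p(tup(S,m,Y),4),s(p(p(4,4),5))) = p(p(X,4),s(U)).
Decompose s/1: p(plus(5,4),tup(4,Y,5)) = p(plus(5,4),tup(4,5,5)).
Decompose p/2: plus(5,4) = plus(5,4),  tup(4,Y,5) = tup(4,5,5).
Delete trivial equation plus(5,4) = plus(5,4).
Decompose tup/3: 4 = 4,  Y = 5,  5 = 5.
Delete trivial equation 4 = 4.
Bind Y := 5; substituting into the 2 remaining equations that mention Y gives: p(p(tup(S,m,5),4),s(p(p(4,4),5))) = p(p(X,4),s(U)),  plus(p(5,4),tup(4,4,Z)) = plus(S,tup(4,4,s(5))).
Delete trivial equation 5 = 5.
Decompose p/2: p(tup(S,m,5),4) = p(X,4),  s(p(p(4,4),5)) = s(U).
Decompose p/2: tup(S,m,5) = X,  4 = 4.
Bind X := tup(S,m,5); no other remaining equation mentions X.
Delete trivial equation 4 = 4.
Decompose s/1: p(p(4,4),5) = U.
Bind U := p(p(4,4),5); no other remaining equation mentions U.
Decompose plus/2: p(5,4) = S,  tup(4,4,Z) = tup(4,4,s(5)).
Bind S := p(5,4); no other remaining equation mentions S. Substituting into the earlier binding gives X := tup(p(5,4),m,5).
Decompose tup/3: 4 = 4,  4 = 4,  Z = s(5).
Delete trivial equation 4 = 4.
Delete trivial equation 4 = 4.
Bind Z := s(5).
MGU = { P = 5, Y = 5, X = tup(p(5,4),m,5), U = p(p(4,4),5), S = p(5,4), Z = s(5) }, so X = tup(p(5,4),m,5).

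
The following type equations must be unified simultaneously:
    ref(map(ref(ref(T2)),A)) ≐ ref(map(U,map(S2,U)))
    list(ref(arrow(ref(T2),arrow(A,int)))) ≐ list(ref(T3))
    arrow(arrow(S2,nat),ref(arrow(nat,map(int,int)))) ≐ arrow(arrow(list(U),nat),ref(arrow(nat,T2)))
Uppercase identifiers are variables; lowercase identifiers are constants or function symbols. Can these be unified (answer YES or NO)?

Decompose ref/1: map(ref(ref(T2)),A) ≐ map(U,map(S2,U)).
Decompose map/2: ref(ref(T2)) ≐ U,  A ≐ map(S2,U).
Bind U := ref(ref(T2)); substituting into the 2 remaining equations that mention U gives: A ≐ map(S2,ref(ref(T2))),  arrow(arrow(S2,nat),ref(arrow(nat,map(int,int)))) ≐ arrow(arrow(list(ref(ref(T2))),nat),ref(arrow(nat,T2))).
Bind A := map(S2,ref(ref(T2))); substituting into the one remaining equation that mentions A gives: list(ref(arrow(ref(T2),arrow(map(S2,ref(ref(T2))),int)))) ≐ list(ref(T3)).
Decompose list/1: ref(arrow(ref(T2),arrow(map(S2,ref(ref(T2))),int))) ≐ ref(T3).
Decompose ref/1: arrow(ref(T2),arrow(map(S2,ref(ref(T2))),int)) ≐ T3.
Bind T3 := arrow(ref(T2),arrow(map(S2,ref(ref(T2))),int)); no other remaining equation mentions T3.
Decompose arrow/2: arrow(S2,nat) ≐ arrow(list(ref(ref(T2))),nat),  ref(arrow(nat,map(int,int))) ≐ ref(arrow(nat,T2)).
Decompose arrow/2: S2 ≐ list(ref(ref(T2))),  nat ≐ nat.
Bind S2 := list(ref(ref(T2))); no other remaining equation mentions S2. Substituting into the earlier bindings gives A := map(list(ref(ref(T2))),ref(ref(T2))), T3 := arrow(ref(T2),arrow(map(list(ref(ref(T2))),ref(ref(T2))),int)).
Delete trivial equation nat ≐ nat.
Decompose ref/1: arrow(nat,map(int,int)) ≐ arrow(nat,T2).
Decompose arrow/2: nat ≐ nat,  map(int,int) ≐ T2.
Delete trivial equation nat ≐ nat.
Bind T2 := map(int,int). Substituting into the earlier bindings gives U := ref(ref(map(int,int))), A := map(list(ref(ref(map(int,int)))),ref(ref(map(int,int)))), T3 := arrow(ref(map(int,int)),arrow(map(list(ref(ref(map(int,int)))),ref(ref(map(int,int)))),int)), S2 := list(ref(ref(map(int,int)))).
No equations remain and no clash or occurs-check failure arose, so a unifier exists.

YES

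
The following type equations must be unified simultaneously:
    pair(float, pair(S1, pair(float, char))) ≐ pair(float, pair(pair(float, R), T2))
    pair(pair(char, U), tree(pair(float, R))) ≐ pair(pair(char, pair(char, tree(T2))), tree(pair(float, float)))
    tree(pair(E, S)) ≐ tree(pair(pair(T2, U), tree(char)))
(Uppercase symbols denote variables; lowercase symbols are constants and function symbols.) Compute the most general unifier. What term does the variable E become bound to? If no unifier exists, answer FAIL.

Decompose pair/2: float ≐ float,  pair(S1, pair(float, char)) ≐ pair(pair(float, R), T2).
Delete trivial equation float ≐ float.
Decompose pair/2: S1 ≐ pair(float, R),  pair(float, char) ≐ T2.
Bind S1 := pair(float, R); no other remaining equation mentions S1.
Bind T2 := pair(float, char); substituting into the remaining equations gives: pair(pair(char, U), tree(pair(float, R))) ≐ pair(pair(char, pair(char, tree(pair(float, char)))), tree(pair(float, float))),  tree(pair(E, S)) ≐ tree(pair(pair(pair(float, char), U), tree(char))).
Decompose pair/2: pair(char, U) ≐ pair(char, pair(char, tree(pair(float, char)))),  tree(pair(float, R)) ≐ tree(pair(float, float)).
Decompose pair/2: char ≐ char,  U ≐ pair(char, tree(pair(float, char))).
Delete trivial equation char ≐ char.
Bind U := pair(char, tree(pair(float, char))); substituting into the one remaining equation that mentions U gives: tree(pair(E, S)) ≐ tree(pair(pair(pair(float, char), pair(char, tree(pair(float, char)))), tree(char))).
Decompose tree/1: pair(float, R) ≐ pair(float, float).
Decompose pair/2: float ≐ float,  R ≐ float.
Delete trivial equation float ≐ float.
Bind R := float; no other remaining equation mentions R. Substituting into the earlier binding gives S1 := pair(float, float).
Decompose tree/1: pair(E, S) ≐ pair(pair(pair(float, char), pair(char, tree(pair(float, char)))), tree(char)).
Decompose pair/2: E ≐ pair(pair(float, char), pair(char, tree(pair(float, char)))),  S ≐ tree(char).
Bind E := pair(pair(float, char), pair(char, tree(pair(float, char)))); no other remaining equation mentions E.
Bind S := tree(char).
MGU = { S1 -> pair(float, float), T2 -> pair(float, char), U -> pair(char, tree(pair(float, char))), R -> float, E -> pair(pair(float, char), pair(char, tree(pair(float, char)))), S -> tree(char) }, so E -> pair(pair(float, char), pair(char, tree(pair(float, char)))).

pair(pair(float, char), pair(char, tree(pair(float, char))))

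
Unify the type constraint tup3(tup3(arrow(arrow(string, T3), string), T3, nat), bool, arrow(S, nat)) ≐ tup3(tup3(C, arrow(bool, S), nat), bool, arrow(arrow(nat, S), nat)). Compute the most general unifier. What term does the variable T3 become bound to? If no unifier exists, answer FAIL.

FAIL

Decompose tup3/3: tup3(arrow(arrow(string, T3), string), T3, nat) ≐ tup3(C, arrow(bool, S), nat),  bool ≐ bool,  arrow(S, nat) ≐ arrow(arrow(nat, S), nat).
Decompose tup3/3: arrow(arrow(string, T3), string) ≐ C,  T3 ≐ arrow(bool, S),  nat ≐ nat.
Bind C := arrow(arrow(string, T3), string); no other remaining equation mentions C.
Bind T3 := arrow(bool, S); no other remaining equation mentions T3. Substituting into the earlier binding gives C := arrow(arrow(string, arrow(bool, S)), string).
Delete trivial equation nat ≐ nat.
Delete trivial equation bool ≐ bool.
Decompose arrow/2: S ≐ arrow(nat, S),  nat ≐ nat.
Occurs check fails: S occurs in arrow(nat, S); the equation S ≐ arrow(nat, S) has no finite solution.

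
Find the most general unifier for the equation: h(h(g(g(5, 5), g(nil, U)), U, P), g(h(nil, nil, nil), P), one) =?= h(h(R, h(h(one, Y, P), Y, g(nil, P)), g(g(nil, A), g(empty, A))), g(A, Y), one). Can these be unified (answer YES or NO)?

YES

Decompose h/3: h(g(g(5, 5), g(nil, U)), U, P) =?= h(R, h(h(one, Y, P), Y, g(nil, P)), g(g(nil, A), g(empty, A))),  g(h(nil, nil, nil), P) =?= g(A, Y),  one =?= one.
Decompose h/3: g(g(5, 5), g(nil, U)) =?= R,  U =?= h(h(one, Y, P), Y, g(nil, P)),  P =?= g(g(nil, A), g(empty, A)).
Bind R := g(g(5, 5), g(nil, U)); no other remaining equation mentions R.
Bind U := h(h(one, Y, P), Y, g(nil, P)); no other remaining equation mentions U. Substituting into the earlier binding gives R := g(g(5, 5), g(nil, h(h(one, Y, P), Y, g(nil, P)))).
Bind P := g(g(nil, A), g(empty, A)); substituting into the one remaining equation that mentions P gives: g(h(nil, nil, nil), g(g(nil, A), g(empty, A))) =?= g(A, Y). Substituting into the earlier bindings gives R := g(g(5, 5), g(nil, h(h(one, Y, g(g(nil, A), g(empty, A))), Y, g(nil, g(g(nil, A), g(empty, A)))))), U := h(h(one, Y, g(g(nil, A), g(empty, A))), Y, g(nil, g(g(nil, A), g(empty, A)))).
Decompose g/2: h(nil, nil, nil) =?= A,  g(g(nil, A), g(empty, A)) =?= Y.
Bind A := h(nil, nil, nil); substituting into the one remaining equation that mentions A gives: g(g(nil, h(nil, nil, nil)), g(empty, h(nil, nil, nil))) =?= Y. Substituting into the earlier bindings gives R := g(g(5, 5), g(nil, h(h(one, Y, g(g(nil, h(nil, nil, nil)), g(empty, h(nil, nil, nil)))), Y, g(nil, g(g(nil, h(nil, nil, nil)), g(empty, h(nil, nil, nil))))))), U := h(h(one, Y, g(g(nil, h(nil, nil, nil)), g(empty, h(nil, nil, nil)))), Y, g(nil, g(g(nil, h(nil, nil, nil)), g(empty, h(nil, nil, nil))))), P := g(g(nil, h(nil, nil, nil)), g(empty, h(nil, nil, nil))).
Bind Y := g(g(nil, h(nil, nil, nil)), g(empty, h(nil, nil, nil))); no other remaining equation mentions Y. Substituting into the earlier bindings gives R := g(g(5, 5), g(nil, h(h(one, g(g(nil, h(nil, nil, nil)), g(empty, h(nil, nil, nil))), g(g(nil, h(nil, nil, nil)), g(empty, h(nil, nil, nil)))), g(g(nil, h(nil, nil, nil)), g(empty, h(nil, nil, nil))), g(nil, g(g(nil, h(nil, nil, nil)), g(empty, h(nil, nil, nil))))))), U := h(h(one, g(g(nil, h(nil, nil, nil)), g(empty, h(nil, nil, nil))), g(g(nil, h(nil, nil, nil)), g(empty, h(nil, nil, nil)))), g(g(nil, h(nil, nil, nil)), g(empty, h(nil, nil, nil))), g(nil, g(g(nil, h(nil, nil, nil)), g(empty, h(nil, nil, nil))))).
Delete trivial equation one =?= one.
No equations remain and no clash or occurs-check failure arose, so a unifier exists.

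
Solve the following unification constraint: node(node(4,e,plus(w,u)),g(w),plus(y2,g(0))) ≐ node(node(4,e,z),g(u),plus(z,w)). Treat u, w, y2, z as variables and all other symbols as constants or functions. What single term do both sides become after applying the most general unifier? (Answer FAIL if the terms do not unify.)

Decompose node/3: node(4,e,plus(w,u)) ≐ node(4,e,z),  g(w) ≐ g(u),  plus(y2,g(0)) ≐ plus(z,w).
Decompose node/3: 4 ≐ 4,  e ≐ e,  plus(w,u) ≐ z.
Delete trivial equation 4 ≐ 4.
Delete trivial equation e ≐ e.
Bind z := plus(w,u); substituting into the one remaining equation that mentions z gives: plus(y2,g(0)) ≐ plus(plus(w,u),w).
Decompose g/1: w ≐ u.
Bind w := u; substituting into the remaining equation gives: plus(y2,g(0)) ≐ plus(plus(u,u),u). Substituting into the earlier binding gives z := plus(u,u).
Decompose plus/2: y2 ≐ plus(u,u),  g(0) ≐ u.
Bind y2 := plus(u,u); no other remaining equation mentions y2.
Bind u := g(0). Substituting into the earlier bindings gives z := plus(g(0),g(0)), w := g(0), y2 := plus(g(0),g(0)).
Applying the MGU to either side gives node(node(4,e,plus(g(0),g(0))),g(g(0)),plus(plus(g(0),g(0)),g(0))).

node(node(4,e,plus(g(0),g(0))),g(g(0)),plus(plus(g(0),g(0)),g(0)))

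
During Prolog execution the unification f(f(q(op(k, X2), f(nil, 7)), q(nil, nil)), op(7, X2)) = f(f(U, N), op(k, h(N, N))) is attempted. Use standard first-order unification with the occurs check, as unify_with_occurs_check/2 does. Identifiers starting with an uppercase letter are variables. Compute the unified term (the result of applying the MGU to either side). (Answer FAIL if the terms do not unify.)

FAIL

Decompose f/2: f(q(op(k, X2), f(nil, 7)), q(nil, nil)) = f(U, N),  op(7, X2) = op(k, h(N, N)).
Decompose f/2: q(op(k, X2), f(nil, 7)) = U,  q(nil, nil) = N.
Bind U := q(op(k, X2), f(nil, 7)); no other remaining equation mentions U.
Bind N := q(nil, nil); substituting into the remaining equation gives: op(7, X2) = op(k, h(q(nil, nil), q(nil, nil))).
Decompose op/2: 7 = k,  X2 = h(q(nil, nil), q(nil, nil)).
Clash: constants 7 and k differ; no unifier exists.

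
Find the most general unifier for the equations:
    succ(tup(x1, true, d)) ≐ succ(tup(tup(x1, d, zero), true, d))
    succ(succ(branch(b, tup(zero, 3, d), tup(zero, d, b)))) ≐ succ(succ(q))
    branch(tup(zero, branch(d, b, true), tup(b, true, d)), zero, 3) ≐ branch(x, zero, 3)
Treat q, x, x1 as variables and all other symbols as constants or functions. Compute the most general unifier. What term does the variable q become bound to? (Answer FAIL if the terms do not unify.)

FAIL

Decompose succ/1: tup(x1, true, d) ≐ tup(tup(x1, d, zero), true, d).
Decompose tup/3: x1 ≐ tup(x1, d, zero),  true ≐ true,  d ≐ d.
Occurs check fails: x1 occurs in tup(x1, d, zero); the equation x1 ≐ tup(x1, d, zero) has no finite solution.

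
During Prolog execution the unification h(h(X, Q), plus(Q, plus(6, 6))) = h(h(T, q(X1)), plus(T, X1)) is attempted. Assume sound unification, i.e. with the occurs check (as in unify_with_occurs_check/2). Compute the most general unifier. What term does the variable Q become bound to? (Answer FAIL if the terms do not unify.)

Decompose h/2: h(X, Q) = h(T, q(X1)),  plus(Q, plus(6, 6)) = plus(T, X1).
Decompose h/2: X = T,  Q = q(X1).
Bind X := T; no other remaining equation mentions X.
Bind Q := q(X1); substituting into the remaining equation gives: plus(q(X1), plus(6, 6)) = plus(T, X1).
Decompose plus/2: q(X1) = T,  plus(6, 6) = X1.
Bind T := q(X1); no other remaining equation mentions T. Substituting into the earlier binding gives X := q(X1).
Bind X1 := plus(6, 6). Substituting into the earlier bindings gives X := q(plus(6, 6)), Q := q(plus(6, 6)), T := q(plus(6, 6)).
MGU = { X = q(plus(6, 6)), Q = q(plus(6, 6)), T = q(plus(6, 6)), X1 = plus(6, 6) }, so Q = q(plus(6, 6)).

q(plus(6, 6))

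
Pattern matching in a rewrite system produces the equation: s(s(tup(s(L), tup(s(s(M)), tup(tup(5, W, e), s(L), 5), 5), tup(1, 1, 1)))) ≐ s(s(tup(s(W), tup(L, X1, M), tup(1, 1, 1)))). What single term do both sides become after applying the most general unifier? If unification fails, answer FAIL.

Decompose s/1: s(tup(s(L), tup(s(s(M)), tup(tup(5, W, e), s(L), 5), 5), tup(1, 1, 1))) ≐ s(tup(s(W), tup(L, X1, M), tup(1, 1, 1))).
Decompose s/1: tup(s(L), tup(s(s(M)), tup(tup(5, W, e), s(L), 5), 5), tup(1, 1, 1)) ≐ tup(s(W), tup(L, X1, M), tup(1, 1, 1)).
Decompose tup/3: s(L) ≐ s(W),  tup(s(s(M)), tup(tup(5, W, e), s(L), 5), 5) ≐ tup(L, X1, M),  tup(1, 1, 1) ≐ tup(1, 1, 1).
Decompose s/1: L ≐ W.
Bind L := W; substituting into the one remaining equation that mentions L gives: tup(s(s(M)), tup(tup(5, W, e), s(W), 5), 5) ≐ tup(W, X1, M).
Decompose tup/3: s(s(M)) ≐ W,  tup(tup(5, W, e), s(W), 5) ≐ X1,  5 ≐ M.
Bind W := s(s(M)); substituting into the one remaining equation that mentions W gives: tup(tup(5, s(s(M)), e), s(s(s(M))), 5) ≐ X1. Substituting into the earlier binding gives L := s(s(M)).
Bind X1 := tup(tup(5, s(s(M)), e), s(s(s(M))), 5); no other remaining equation mentions X1.
Bind M := 5; no other remaining equation mentions M. Substituting into the earlier bindings gives L := s(s(5)), W := s(s(5)), X1 := tup(tup(5, s(s(5)), e), s(s(s(5))), 5).
Delete trivial equation tup(1, 1, 1) ≐ tup(1, 1, 1).
Applying the MGU to either side gives s(s(tup(s(s(s(5))), tup(s(s(5)), tup(tup(5, s(s(5)), e), s(s(s(5))), 5), 5), tup(1, 1, 1)))).

s(s(tup(s(s(s(5))), tup(s(s(5)), tup(tup(5, s(s(5)), e), s(s(s(5))), 5), 5), tup(1, 1, 1))))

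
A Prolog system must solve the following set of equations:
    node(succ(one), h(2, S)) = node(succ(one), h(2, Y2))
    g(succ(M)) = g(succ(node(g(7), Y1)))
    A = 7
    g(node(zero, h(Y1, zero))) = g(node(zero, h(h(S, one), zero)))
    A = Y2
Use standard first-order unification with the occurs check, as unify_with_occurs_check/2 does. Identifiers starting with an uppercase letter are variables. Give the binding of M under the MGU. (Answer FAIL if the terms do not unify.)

node(g(7), h(7, one))

Decompose node/2: succ(one) = succ(one),  h(2, S) = h(2, Y2).
Delete trivial equation succ(one) = succ(one).
Decompose h/2: 2 = 2,  S = Y2.
Delete trivial equation 2 = 2.
Bind S := Y2; substituting into the one remaining equation that mentions S gives: g(node(zero, h(Y1, zero))) = g(node(zero, h(h(Y2, one), zero))).
Decompose g/1: succ(M) = succ(node(g(7), Y1)).
Decompose succ/1: M = node(g(7), Y1).
Bind M := node(g(7), Y1); no other remaining equation mentions M.
Bind A := 7; substituting into the one remaining equation that mentions A gives: 7 = Y2.
Decompose g/1: node(zero, h(Y1, zero)) = node(zero, h(h(Y2, one), zero)).
Decompose node/2: zero = zero,  h(Y1, zero) = h(h(Y2, one), zero).
Delete trivial equation zero = zero.
Decompose h/2: Y1 = h(Y2, one),  zero = zero.
Bind Y1 := h(Y2, one); no other remaining equation mentions Y1. Substituting into the earlier binding gives M := node(g(7), h(Y2, one)).
Delete trivial equation zero = zero.
Bind Y2 := 7. Substituting into the earlier bindings gives S := 7, M := node(g(7), h(7, one)), Y1 := h(7, one).
MGU = { S = 7, M = node(g(7), h(7, one)), A = 7, Y1 = h(7, one), Y2 = 7 }, so M = node(g(7), h(7, one)).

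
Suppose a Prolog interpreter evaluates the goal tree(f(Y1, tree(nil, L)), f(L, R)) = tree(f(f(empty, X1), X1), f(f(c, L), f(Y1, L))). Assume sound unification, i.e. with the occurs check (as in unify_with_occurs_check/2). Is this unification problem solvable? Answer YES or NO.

NO

Decompose tree/2: f(Y1, tree(nil, L)) = f(f(empty, X1), X1),  f(L, R) = f(f(c, L), f(Y1, L)).
Decompose f/2: Y1 = f(empty, X1),  tree(nil, L) = X1.
Bind Y1 := f(empty, X1); substituting into the one remaining equation that mentions Y1 gives: f(L, R) = f(f(c, L), f(f(empty, X1), L)).
Bind X1 := tree(nil, L); substituting into the remaining equation gives: f(L, R) = f(f(c, L), f(f(empty, tree(nil, L)), L)). Substituting into the earlier binding gives Y1 := f(empty, tree(nil, L)).
Decompose f/2: L = f(c, L),  R = f(f(empty, tree(nil, L)), L).
Occurs check fails: L occurs in f(c, L); the equation L = f(c, L) has no finite solution.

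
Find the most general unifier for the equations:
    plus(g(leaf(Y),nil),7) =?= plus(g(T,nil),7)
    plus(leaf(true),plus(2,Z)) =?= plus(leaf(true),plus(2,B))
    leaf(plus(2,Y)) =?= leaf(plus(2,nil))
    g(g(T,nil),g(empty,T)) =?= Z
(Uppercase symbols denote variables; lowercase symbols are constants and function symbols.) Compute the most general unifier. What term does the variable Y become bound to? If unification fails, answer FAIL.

nil

Decompose plus/2: g(leaf(Y),nil) =?= g(T,nil),  7 =?= 7.
Decompose g/2: leaf(Y) =?= T,  nil =?= nil.
Bind T := leaf(Y); substituting into the one remaining equation that mentions T gives: g(g(leaf(Y),nil),g(empty,leaf(Y))) =?= Z.
Delete trivial equation nil =?= nil.
Delete trivial equation 7 =?= 7.
Decompose plus/2: leaf(true) =?= leaf(true),  plus(2,Z) =?= plus(2,B).
Delete trivial equation leaf(true) =?= leaf(true).
Decompose plus/2: 2 =?= 2,  Z =?= B.
Delete trivial equation 2 =?= 2.
Bind Z := B; substituting into the one remaining equation that mentions Z gives: g(g(leaf(Y),nil),g(empty,leaf(Y))) =?= B.
Decompose leaf/1: plus(2,Y) =?= plus(2,nil).
Decompose plus/2: 2 =?= 2,  Y =?= nil.
Delete trivial equation 2 =?= 2.
Bind Y := nil; substituting into the remaining equation gives: g(g(leaf(nil),nil),g(empty,leaf(nil))) =?= B. Substituting into the earlier binding gives T := leaf(nil).
Bind B := g(g(leaf(nil),nil),g(empty,leaf(nil))). Substituting into the earlier binding gives Z := g(g(leaf(nil),nil),g(empty,leaf(nil))).
MGU = { T := leaf(nil), Z := g(g(leaf(nil),nil),g(empty,leaf(nil))), Y := nil, B := g(g(leaf(nil),nil),g(empty,leaf(nil))) }, so Y := nil.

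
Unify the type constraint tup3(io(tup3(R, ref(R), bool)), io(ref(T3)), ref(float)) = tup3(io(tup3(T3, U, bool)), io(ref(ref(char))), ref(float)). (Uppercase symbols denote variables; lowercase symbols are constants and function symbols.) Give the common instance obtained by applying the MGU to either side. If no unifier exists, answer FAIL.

Decompose tup3/3: io(tup3(R, ref(R), bool)) = io(tup3(T3, U, bool)),  io(ref(T3)) = io(ref(ref(char))),  ref(float) = ref(float).
Decompose io/1: tup3(R, ref(R), bool) = tup3(T3, U, bool).
Decompose tup3/3: R = T3,  ref(R) = U,  bool = bool.
Bind R := T3; substituting into the one remaining equation that mentions R gives: ref(T3) = U.
Bind U := ref(T3); no other remaining equation mentions U.
Delete trivial equation bool = bool.
Decompose io/1: ref(T3) = ref(ref(char)).
Decompose ref/1: T3 = ref(char).
Bind T3 := ref(char); no other remaining equation mentions T3. Substituting into the earlier bindings gives R := ref(char), U := ref(ref(char)).
Delete trivial equation ref(float) = ref(float).
Applying the MGU to either side gives tup3(io(tup3(ref(char), ref(ref(char)), bool)), io(ref(ref(char))), ref(float)).

tup3(io(tup3(ref(char), ref(ref(char)), bool)), io(ref(ref(char))), ref(float))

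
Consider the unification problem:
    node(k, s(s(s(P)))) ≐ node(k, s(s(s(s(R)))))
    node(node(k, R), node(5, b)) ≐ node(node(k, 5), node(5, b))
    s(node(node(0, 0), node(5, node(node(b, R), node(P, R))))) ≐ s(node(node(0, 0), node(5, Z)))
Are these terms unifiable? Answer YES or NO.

YES

Decompose node/2: k ≐ k,  s(s(s(P))) ≐ s(s(s(s(R)))).
Delete trivial equation k ≐ k.
Decompose s/1: s(s(P)) ≐ s(s(s(R))).
Decompose s/1: s(P) ≐ s(s(R)).
Decompose s/1: P ≐ s(R).
Bind P := s(R); substituting into the one remaining equation that mentions P gives: s(node(node(0, 0), node(5, node(node(b, R), node(s(R), R))))) ≐ s(node(node(0, 0), node(5, Z))).
Decompose node/2: node(k, R) ≐ node(k, 5),  node(5, b) ≐ node(5, b).
Decompose node/2: k ≐ k,  R ≐ 5.
Delete trivial equation k ≐ k.
Bind R := 5; substituting into the one remaining equation that mentions R gives: s(node(node(0, 0), node(5, node(node(b, 5), node(s(5), 5))))) ≐ s(node(node(0, 0), node(5, Z))). Substituting into the earlier binding gives P := s(5).
Delete trivial equation node(5, b) ≐ node(5, b).
Decompose s/1: node(node(0, 0), node(5, node(node(b, 5), node(s(5), 5)))) ≐ node(node(0, 0), node(5, Z)).
Decompose node/2: node(0, 0) ≐ node(0, 0),  node(5, node(node(b, 5), node(s(5), 5))) ≐ node(5, Z).
Delete trivial equation node(0, 0) ≐ node(0, 0).
Decompose node/2: 5 ≐ 5,  node(node(b, 5), node(s(5), 5)) ≐ Z.
Delete trivial equation 5 ≐ 5.
Bind Z := node(node(b, 5), node(s(5), 5)).
No equations remain and no clash or occurs-check failure arose, so a unifier exists.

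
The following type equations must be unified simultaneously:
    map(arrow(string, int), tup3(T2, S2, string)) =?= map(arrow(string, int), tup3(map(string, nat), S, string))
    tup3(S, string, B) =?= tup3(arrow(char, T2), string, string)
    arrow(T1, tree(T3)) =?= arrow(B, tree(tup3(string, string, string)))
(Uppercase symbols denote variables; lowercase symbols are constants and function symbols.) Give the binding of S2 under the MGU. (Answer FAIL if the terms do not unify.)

Decompose map/2: arrow(string, int) =?= arrow(string, int),  tup3(T2, S2, string) =?= tup3(map(string, nat), S, string).
Delete trivial equation arrow(string, int) =?= arrow(string, int).
Decompose tup3/3: T2 =?= map(string, nat),  S2 =?= S,  string =?= string.
Bind T2 := map(string, nat); substituting into the one remaining equation that mentions T2 gives: tup3(S, string, B) =?= tup3(arrow(char, map(string, nat)), string, string).
Bind S2 := S; no other remaining equation mentions S2.
Delete trivial equation string =?= string.
Decompose tup3/3: S =?= arrow(char, map(string, nat)),  string =?= string,  B =?= string.
Bind S := arrow(char, map(string, nat)); no other remaining equation mentions S. Substituting into the earlier binding gives S2 := arrow(char, map(string, nat)).
Delete trivial equation string =?= string.
Bind B := string; substituting into the remaining equation gives: arrow(T1, tree(T3)) =?= arrow(string, tree(tup3(string, string, string))).
Decompose arrow/2: T1 =?= string,  tree(T3) =?= tree(tup3(string, string, string)).
Bind T1 := string; no other remaining equation mentions T1.
Decompose tree/1: T3 =?= tup3(string, string, string).
Bind T3 := tup3(string, string, string).
MGU = { T2 -> map(string, nat), S2 -> arrow(char, map(string, nat)), S -> arrow(char, map(string, nat)), B -> string, T1 -> string, T3 -> tup3(string, string, string) }, so S2 -> arrow(char, map(string, nat)).

arrow(char, map(string, nat))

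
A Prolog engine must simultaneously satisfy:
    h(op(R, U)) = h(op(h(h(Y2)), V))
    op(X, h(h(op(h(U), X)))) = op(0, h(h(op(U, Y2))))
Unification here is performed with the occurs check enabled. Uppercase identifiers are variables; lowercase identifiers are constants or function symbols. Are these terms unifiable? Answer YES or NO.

NO

Decompose h/1: op(R, U) = op(h(h(Y2)), V).
Decompose op/2: R = h(h(Y2)),  U = V.
Bind R := h(h(Y2)); no other remaining equation mentions R.
Bind U := V; substituting into the remaining equation gives: op(X, h(h(op(h(V), X)))) = op(0, h(h(op(V, Y2)))).
Decompose op/2: X = 0,  h(h(op(h(V), X))) = h(h(op(V, Y2))).
Bind X := 0; substituting into the remaining equation gives: h(h(op(h(V), 0))) = h(h(op(V, Y2))).
Decompose h/1: h(op(h(V), 0)) = h(op(V, Y2)).
Decompose h/1: op(h(V), 0) = op(V, Y2).
Decompose op/2: h(V) = V,  0 = Y2.
Occurs check fails: V occurs in h(V); the equation V = h(V) has no finite solution.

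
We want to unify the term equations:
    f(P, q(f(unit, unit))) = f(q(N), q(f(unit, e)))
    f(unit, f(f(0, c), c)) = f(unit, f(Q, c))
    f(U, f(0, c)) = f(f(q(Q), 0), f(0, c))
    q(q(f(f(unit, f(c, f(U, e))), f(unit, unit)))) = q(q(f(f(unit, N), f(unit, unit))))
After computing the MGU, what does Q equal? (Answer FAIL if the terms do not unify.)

FAIL

Decompose f/2: P = q(N),  q(f(unit, unit)) = q(f(unit, e)).
Bind P := q(N); no other remaining equation mentions P.
Decompose q/1: f(unit, unit) = f(unit, e).
Decompose f/2: unit = unit,  unit = e.
Delete trivial equation unit = unit.
Clash: constants unit and e differ; no unifier exists.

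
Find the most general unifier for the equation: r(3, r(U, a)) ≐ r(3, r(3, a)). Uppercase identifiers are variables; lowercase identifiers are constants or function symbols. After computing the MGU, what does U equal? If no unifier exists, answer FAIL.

3

Decompose r/2: 3 ≐ 3,  r(U, a) ≐ r(3, a).
Delete trivial equation 3 ≐ 3.
Decompose r/2: U ≐ 3,  a ≐ a.
Bind U := 3; no other remaining equation mentions U.
Delete trivial equation a ≐ a.
MGU = { U ↦ 3 }, so U ↦ 3.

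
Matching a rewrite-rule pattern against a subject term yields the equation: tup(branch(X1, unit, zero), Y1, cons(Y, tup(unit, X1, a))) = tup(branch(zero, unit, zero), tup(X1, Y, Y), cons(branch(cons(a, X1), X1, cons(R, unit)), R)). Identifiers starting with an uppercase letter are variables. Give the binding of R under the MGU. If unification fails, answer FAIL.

Decompose tup/3: branch(X1, unit, zero) = branch(zero, unit, zero),  Y1 = tup(X1, Y, Y),  cons(Y, tup(unit, X1, a)) = cons(branch(cons(a, X1), X1, cons(R, unit)), R).
Decompose branch/3: X1 = zero,  unit = unit,  zero = zero.
Bind X1 := zero; substituting into the 2 remaining equations that mention X1 gives: Y1 = tup(zero, Y, Y),  cons(Y, tup(unit, zero, a)) = cons(branch(cons(a, zero), zero, cons(R, unit)), R).
Delete trivial equation unit = unit.
Delete trivial equation zero = zero.
Bind Y1 := tup(zero, Y, Y); no other remaining equation mentions Y1.
Decompose cons/2: Y = branch(cons(a, zero), zero, cons(R, unit)),  tup(unit, zero, a) = R.
Bind Y := branch(cons(a, zero), zero, cons(R, unit)); no other remaining equation mentions Y. Substituting into the earlier binding gives Y1 := tup(zero, branch(cons(a, zero), zero, cons(R, unit)), branch(cons(a, zero), zero, cons(R, unit))).
Bind R := tup(unit, zero, a). Substituting into the earlier bindings gives Y1 := tup(zero, branch(cons(a, zero), zero, cons(tup(unit, zero, a), unit)), branch(cons(a, zero), zero, cons(tup(unit, zero, a), unit))), Y := branch(cons(a, zero), zero, cons(tup(unit, zero, a), unit)).
MGU = { X1 := zero, Y1 := tup(zero, branch(cons(a, zero), zero, cons(tup(unit, zero, a), unit)), branch(cons(a, zero), zero, cons(tup(unit, zero, a), unit))), Y := branch(cons(a, zero), zero, cons(tup(unit, zero, a), unit)), R := tup(unit, zero, a) }, so R := tup(unit, zero, a).

tup(unit, zero, a)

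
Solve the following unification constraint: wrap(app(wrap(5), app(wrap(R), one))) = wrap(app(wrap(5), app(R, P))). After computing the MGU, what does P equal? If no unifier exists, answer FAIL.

FAIL

Decompose wrap/1: app(wrap(5), app(wrap(R), one)) = app(wrap(5), app(R, P)).
Decompose app/2: wrap(5) = wrap(5),  app(wrap(R), one) = app(R, P).
Delete trivial equation wrap(5) = wrap(5).
Decompose app/2: wrap(R) = R,  one = P.
Occurs check fails: R occurs in wrap(R); the equation R = wrap(R) has no finite solution.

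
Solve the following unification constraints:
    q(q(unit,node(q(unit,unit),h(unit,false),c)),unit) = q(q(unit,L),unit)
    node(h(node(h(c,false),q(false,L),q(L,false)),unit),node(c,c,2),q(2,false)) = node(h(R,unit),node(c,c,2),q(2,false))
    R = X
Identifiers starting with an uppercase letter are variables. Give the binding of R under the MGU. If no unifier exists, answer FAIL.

node(h(c,false),q(false,node(q(unit,unit),h(unit,false),c)),q(node(q(unit,unit),h(unit,false),c),false))

Decompose q/2: q(unit,node(q(unit,unit),h(unit,false),c)) = q(unit,L),  unit = unit.
Decompose q/2: unit = unit,  node(q(unit,unit),h(unit,false),c) = L.
Delete trivial equation unit = unit.
Bind L := node(q(unit,unit),h(unit,false),c); substituting into the one remaining equation that mentions L gives: node(h(node(h(c,false),q(false,node(q(unit,unit),h(unit,false),c)),q(node(q(unit,unit),h(unit,false),c),false)),unit),node(c,c,2),q(2,false)) = node(h(R,unit),node(c,c,2),q(2,false)).
Delete trivial equation unit = unit.
Decompose node/3: h(node(h(c,false),q(false,node(q(unit,unit),h(unit,false),c)),q(node(q(unit,unit),h(unit,false),c),false)),unit) = h(R,unit),  node(c,c,2) = node(c,c,2),  q(2,false) = q(2,false).
Decompose h/2: node(h(c,false),q(false,node(q(unit,unit),h(unit,false),c)),q(node(q(unit,unit),h(unit,false),c),false)) = R,  unit = unit.
Bind R := node(h(c,false),q(false,node(q(unit,unit),h(unit,false),c)),q(node(q(unit,unit),h(unit,false),c),false)); substituting into the one remaining equation that mentions R gives: node(h(c,false),q(false,node(q(unit,unit),h(unit,false),c)),q(node(q(unit,unit),h(unit,false),c),false)) = X.
Delete trivial equation unit = unit.
Delete trivial equation node(c,c,2) = node(c,c,2).
Delete trivial equation q(2,false) = q(2,false).
Bind X := node(h(c,false),q(false,node(q(unit,unit),h(unit,false),c)),q(node(q(unit,unit),h(unit,false),c),false)).
MGU = { L -> node(q(unit,unit),h(unit,false),c), R -> node(h(c,false),q(false,node(q(unit,unit),h(unit,false),c)),q(node(q(unit,unit),h(unit,false),c),false)), X -> node(h(c,false),q(false,node(q(unit,unit),h(unit,false),c)),q(node(q(unit,unit),h(unit,false),c),false)) }, so R -> node(h(c,false),q(false,node(q(unit,unit),h(unit,false),c)),q(node(q(unit,unit),h(unit,false),c),false)).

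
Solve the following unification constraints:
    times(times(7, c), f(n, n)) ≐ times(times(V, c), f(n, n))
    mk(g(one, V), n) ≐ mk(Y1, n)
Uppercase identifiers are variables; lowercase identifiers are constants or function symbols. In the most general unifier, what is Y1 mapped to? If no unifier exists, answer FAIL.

g(one, 7)

Decompose times/2: times(7, c) ≐ times(V, c),  f(n, n) ≐ f(n, n).
Decompose times/2: 7 ≐ V,  c ≐ c.
Bind V := 7; substituting into the one remaining equation that mentions V gives: mk(g(one, 7), n) ≐ mk(Y1, n).
Delete trivial equation c ≐ c.
Delete trivial equation f(n, n) ≐ f(n, n).
Decompose mk/2: g(one, 7) ≐ Y1,  n ≐ n.
Bind Y1 := g(one, 7); no other remaining equation mentions Y1.
Delete trivial equation n ≐ n.
MGU = { V -> 7, Y1 -> g(one, 7) }, so Y1 -> g(one, 7).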